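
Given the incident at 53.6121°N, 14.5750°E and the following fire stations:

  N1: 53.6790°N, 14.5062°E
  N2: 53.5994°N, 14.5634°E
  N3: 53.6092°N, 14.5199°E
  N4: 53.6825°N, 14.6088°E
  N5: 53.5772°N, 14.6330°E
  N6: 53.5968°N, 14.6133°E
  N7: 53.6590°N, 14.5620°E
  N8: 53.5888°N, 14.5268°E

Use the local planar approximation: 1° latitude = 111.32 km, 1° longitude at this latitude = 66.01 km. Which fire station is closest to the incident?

Distances from 53.6121°N, 14.5750°E:
N1: 8.7228 km
N2: 1.6078 km
N3: 3.6514 km
N4: 8.1483 km
N5: 5.4545 km
N6: 3.0484 km
N7: 5.2910 km
N8: 4.1050 km
Minimum: N2 at 1.6078 km.

N2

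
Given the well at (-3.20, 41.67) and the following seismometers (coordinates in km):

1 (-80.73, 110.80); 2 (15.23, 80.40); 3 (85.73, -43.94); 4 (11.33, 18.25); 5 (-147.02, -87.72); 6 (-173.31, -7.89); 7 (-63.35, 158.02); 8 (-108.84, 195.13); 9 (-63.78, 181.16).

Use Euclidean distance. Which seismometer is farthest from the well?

5

Distances from (-3.20, 41.67):
1: √((-77.53)² + (69.13)²) = √(6010.9009 + 4778.9569) = 103.87 km
2: √((18.43)² + (38.73)²) = √(339.6649 + 1500.0129) = 42.89 km
3: √((88.93)² + (-85.61)²) = √(7908.5449 + 7329.0721) = 123.44 km
4: √((14.53)² + (-23.42)²) = √(211.1209 + 548.4964) = 27.56 km
5: √((-143.82)² + (-129.39)²) = √(20684.1924 + 16741.7721) = 193.46 km
6: √((-170.11)² + (-49.56)²) = √(28937.4121 + 2456.1936) = 177.18 km
7: √((-60.15)² + (116.35)²) = √(3618.0225 + 13537.3225) = 130.98 km
8: √((-105.64)² + (153.46)²) = √(11159.8096 + 23549.9716) = 186.31 km
9: √((-60.58)² + (139.49)²) = √(3669.9364 + 19457.4601) = 152.08 km
Maximum: 5 at 193.46 km.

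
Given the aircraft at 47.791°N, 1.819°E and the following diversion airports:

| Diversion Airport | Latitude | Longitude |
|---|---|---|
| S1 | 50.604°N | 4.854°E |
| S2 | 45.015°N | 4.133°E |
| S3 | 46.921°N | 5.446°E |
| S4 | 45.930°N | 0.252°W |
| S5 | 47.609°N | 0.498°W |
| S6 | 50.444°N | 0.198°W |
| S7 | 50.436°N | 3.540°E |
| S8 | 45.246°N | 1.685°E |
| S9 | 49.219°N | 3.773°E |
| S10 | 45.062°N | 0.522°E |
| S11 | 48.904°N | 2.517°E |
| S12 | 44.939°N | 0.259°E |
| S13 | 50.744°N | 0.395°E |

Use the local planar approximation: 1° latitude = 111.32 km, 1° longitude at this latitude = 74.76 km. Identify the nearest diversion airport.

Distances from 47.791°N, 1.819°E:
S1: √((2.813·111.32)² + (3.035·74.76)²) = √(98058.63865 + 51482.06709) = 386.705 km
S2: √((-2.776·111.32)² + (2.314·74.76)²) = √(95496.03035 + 29927.14547) = 354.151 km
S3: √((-0.870·111.32)² + (3.627·74.76)²) = √(9379.61258 + 73524.77372) = 287.931 km
S4: √((-1.861·111.32)² + (-2.071·74.76)²) = √(42917.96701 + 23971.69720) = 258.630 km
S5: √((-0.182·111.32)² + (-2.317·74.76)²) = √(410.47732 + 30004.79425) = 174.400 km
S6: √((2.653·111.32)² + (-2.017·74.76)²) = √(87220.96660 + 22737.90155) = 331.600 km
S7: √((2.645·111.32)² + (1.721·74.76)²) = √(86695.73803 + 16553.89995) = 321.325 km
S8: √((-2.545·111.32)² + (-0.134·74.76)²) = √(80264.21613 + 100.35712) = 283.486 km
S9: √((1.428·111.32)² + (1.954·74.76)²) = √(25269.85851 + 21339.67025) = 215.892 km
S10: √((-2.729·111.32)² + (-1.297·74.76)²) = √(92289.74939 + 9401.96300) = 318.891 km
S11: √((1.113·111.32)² + (0.698·74.76)²) = √(15351.00185 + 2723.01122) = 134.440 km
S12: √((-2.852·111.32)² + (-1.560·74.76)²) = √(100796.49664 + 13601.53058) = 338.228 km
S13: √((2.953·111.32)² + (-1.424·74.76)²) = √(108062.07169 + 11333.35686) = 345.536 km
Minimum: S11 at 134.440 km.

S11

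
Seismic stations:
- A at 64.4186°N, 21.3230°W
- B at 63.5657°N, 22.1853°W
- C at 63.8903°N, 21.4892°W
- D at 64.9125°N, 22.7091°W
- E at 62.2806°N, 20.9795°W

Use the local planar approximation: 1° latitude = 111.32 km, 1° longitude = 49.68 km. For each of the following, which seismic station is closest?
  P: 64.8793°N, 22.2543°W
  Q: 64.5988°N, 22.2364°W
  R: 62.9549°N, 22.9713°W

P at 64.8793°N, 22.2543°W:
  A: √((-0.4607·111.32)² + (0.9313·49.68)²) = √(2630.163944 + 2140.633808) = 69.0710 km
  B: √((-1.3136·111.32)² + (0.0690·49.68)²) = √(21383.198862 + 11.750636) = 146.2701 km
  C: √((-0.9890·111.32)² + (0.7651·49.68)²) = √(12121.014716 + 1444.772871) = 116.4723 km
  D: √((0.0332·111.32)² + (-0.4548·49.68)²) = √(13.659115 + 510.509803) = 22.8947 km
  E: √((-2.5987·111.32)² + (1.2748·49.68)²) = √(83687.132684 + 4010.950331) = 296.1386 km
  → nearest: D (22.8947 km)
Q at 64.5988°N, 22.2364°W:
  A: √((-0.1802·111.32)² + (0.9134·49.68)²) = √(402.398144 + 2059.136746) = 49.6139 km
  B: √((-1.0331·111.32)² + (0.0511·49.68)²) = √(13226.079182 + 6.444734) = 115.0327 km
  C: √((-0.7085·111.32)² + (0.7472·49.68)²) = √(6220.511603 + 1377.960920) = 87.1692 km
  D: √((0.3137·111.32)² + (-0.4727·49.68)²) = √(1219.482108 + 551.485857) = 42.0829 km
  E: √((-2.3182·111.32)² + (1.2569·49.68)²) = √(66596.008231 + 3899.102273) = 265.5092 km
  → nearest: D (42.0829 km)
R at 62.9549°N, 22.9713°W:
  A: √((1.4637·111.32)² + (1.6483·49.68)²) = √(26549.145095 + 6705.569862) = 182.3588 km
  B: √((0.6108·111.32)² + (0.7860·49.68)²) = √(4623.218849 + 1524.783790) = 78.4092 km
  C: √((0.9354·111.32)² + (1.4821·49.68)²) = √(10842.791995 + 5421.484106) = 127.5315 km
  D: √((1.9576·111.32)² + (0.2622·49.68)²) = √(47489.140347 + 169.679177) = 218.3090 km
  E: √((-0.6743·111.32)² + (1.9918·49.68)²) = √(5634.465379 + 9791.621796) = 124.2018 km
  → nearest: B (78.4092 km)

P→D; Q→D; R→B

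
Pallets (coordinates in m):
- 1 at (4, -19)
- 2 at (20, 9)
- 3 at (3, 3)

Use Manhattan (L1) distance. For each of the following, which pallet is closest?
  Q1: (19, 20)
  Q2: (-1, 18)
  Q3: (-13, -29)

Q1 at (19, 20):
  1: |-15| + |-39| = 15 + 39 = 54 m
  2: |1| + |-11| = 1 + 11 = 12 m
  3: |-16| + |-17| = 16 + 17 = 33 m
  → nearest: 2 (12 m)
Q2 at (-1, 18):
  1: |5| + |-37| = 5 + 37 = 42 m
  2: |21| + |-9| = 21 + 9 = 30 m
  3: |4| + |-15| = 4 + 15 = 19 m
  → nearest: 3 (19 m)
Q3 at (-13, -29):
  1: |17| + |10| = 17 + 10 = 27 m
  2: |33| + |38| = 33 + 38 = 71 m
  3: |16| + |32| = 16 + 32 = 48 m
  → nearest: 1 (27 m)

Q1→2; Q2→3; Q3→1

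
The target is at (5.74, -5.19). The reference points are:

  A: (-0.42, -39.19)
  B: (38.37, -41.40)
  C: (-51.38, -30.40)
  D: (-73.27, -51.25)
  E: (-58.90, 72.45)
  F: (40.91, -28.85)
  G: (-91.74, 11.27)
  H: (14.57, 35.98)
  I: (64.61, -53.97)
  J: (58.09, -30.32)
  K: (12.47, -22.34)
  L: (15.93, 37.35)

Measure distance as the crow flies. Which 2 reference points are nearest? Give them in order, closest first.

K, A

Distances from (5.74, -5.19):
A: √((-6.16)² + (-34.00)²) = √(37.9456 + 1156.0000) = 34.55
B: √((32.63)² + (-36.21)²) = √(1064.7169 + 1311.1641) = 48.74
C: √((-57.12)² + (-25.21)²) = √(3262.6944 + 635.5441) = 62.44
D: √((-79.01)² + (-46.06)²) = √(6242.5801 + 2121.5236) = 91.46
E: √((-64.64)² + (77.64)²) = √(4178.3296 + 6027.9696) = 101.03
F: √((35.17)² + (-23.66)²) = √(1236.9289 + 559.7956) = 42.39
G: √((-97.48)² + (16.46)²) = √(9502.3504 + 270.9316) = 98.86
H: √((8.83)² + (41.17)²) = √(77.9689 + 1694.9689) = 42.11
I: √((58.87)² + (-48.78)²) = √(3465.6769 + 2379.4884) = 76.45
J: √((52.35)² + (-25.13)²) = √(2740.5225 + 631.5169) = 58.07
K: √((6.73)² + (-17.15)²) = √(45.2929 + 294.1225) = 18.42
L: √((10.19)² + (42.54)²) = √(103.8361 + 1809.6516) = 43.74
Sorted: K (18.42) < A (34.55) < H (42.11) < F (42.39) < …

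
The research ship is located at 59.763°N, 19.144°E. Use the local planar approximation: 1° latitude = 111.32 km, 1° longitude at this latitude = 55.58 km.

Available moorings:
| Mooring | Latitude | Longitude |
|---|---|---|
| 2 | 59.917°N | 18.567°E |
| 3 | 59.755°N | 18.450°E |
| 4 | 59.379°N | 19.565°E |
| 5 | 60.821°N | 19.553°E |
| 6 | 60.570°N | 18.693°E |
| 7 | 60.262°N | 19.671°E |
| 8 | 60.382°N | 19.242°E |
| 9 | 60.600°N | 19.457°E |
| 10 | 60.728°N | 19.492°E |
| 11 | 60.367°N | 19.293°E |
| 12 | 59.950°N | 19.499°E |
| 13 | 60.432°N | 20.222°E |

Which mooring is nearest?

Distances from 59.763°N, 19.144°E:
2: √((0.154·111.32)² + (-0.577·55.58)²) = √(293.89205 + 1028.46309) = 36.364 km
3: √((-0.008·111.32)² + (-0.694·55.58)²) = √(0.79310 + 1487.83930) = 38.583 km
4: √((-0.384·111.32)² + (0.421·55.58)²) = √(1827.29575 + 547.52162) = 48.732 km
5: √((1.058·111.32)² + (0.409·55.58)²) = √(13871.31809 + 516.75383) = 119.950 km
6: √((0.807·111.32)² + (-0.451·55.58)²) = √(8070.37035 + 628.33343) = 93.267 km
7: √((0.499·111.32)² + (0.527·55.58)²) = √(3085.65585 + 857.94276) = 62.798 km
8: √((0.619·111.32)² + (0.098·55.58)²) = √(4748.18567 + 29.66807) = 69.122 km
9: √((0.837·111.32)² + (0.313·55.58)²) = √(8681.55081 + 302.63960) = 94.785 km
10: √((0.965·111.32)² + (0.348·55.58)²) = √(11539.87281 + 374.10677) = 109.151 km
11: √((0.604·111.32)² + (0.149·55.58)²) = √(4520.85182 + 68.58192) = 67.745 km
12: √((0.187·111.32)² + (0.355·55.58)²) = √(433.34083 + 389.30841) = 28.682 km
13: √((0.669·111.32)² + (1.078·55.58)²) = √(5546.23964 + 3589.83598) = 95.583 km
Minimum: 12 at 28.682 km.

12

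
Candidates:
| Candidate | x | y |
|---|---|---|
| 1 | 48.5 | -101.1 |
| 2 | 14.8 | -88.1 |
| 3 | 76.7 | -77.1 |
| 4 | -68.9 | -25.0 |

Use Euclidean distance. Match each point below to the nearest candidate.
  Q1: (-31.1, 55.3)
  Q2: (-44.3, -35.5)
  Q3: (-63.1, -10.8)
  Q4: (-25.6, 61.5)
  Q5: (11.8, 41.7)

Q1 at (-31.1, 55.3):
  1: 175.5
  2: 150.6
  3: 170.7
  4: 88.8
  → nearest: 4 (88.8)
Q2 at (-44.3, -35.5):
  1: 113.6
  2: 79.1
  3: 128.0
  4: 26.7
  → nearest: 4 (26.7)
Q3 at (-63.1, -10.8):
  1: 143.6
  2: 109.7
  3: 154.7
  4: 15.3
  → nearest: 4 (15.3)
Q4 at (-25.6, 61.5):
  1: 178.7
  2: 155.0
  3: 172.3
  4: 96.7
  → nearest: 4 (96.7)
Q5 at (11.8, 41.7):
  1: 147.4
  2: 129.8
  3: 135.4
  4: 104.7
  → nearest: 4 (104.7)

Q1→4; Q2→4; Q3→4; Q4→4; Q5→4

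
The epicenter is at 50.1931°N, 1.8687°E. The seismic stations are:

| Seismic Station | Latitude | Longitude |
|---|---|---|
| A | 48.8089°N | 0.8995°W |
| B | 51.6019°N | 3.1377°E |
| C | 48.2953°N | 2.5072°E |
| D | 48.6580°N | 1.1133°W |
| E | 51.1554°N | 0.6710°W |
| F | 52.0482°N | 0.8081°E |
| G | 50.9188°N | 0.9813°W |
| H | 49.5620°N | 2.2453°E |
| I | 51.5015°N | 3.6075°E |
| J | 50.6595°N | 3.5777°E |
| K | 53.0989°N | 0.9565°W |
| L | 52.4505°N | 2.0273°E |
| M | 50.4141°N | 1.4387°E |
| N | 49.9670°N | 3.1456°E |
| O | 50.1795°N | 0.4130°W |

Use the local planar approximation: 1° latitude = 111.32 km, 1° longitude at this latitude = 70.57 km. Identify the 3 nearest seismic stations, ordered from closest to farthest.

Distances from 50.1931°N, 1.8687°E:
A: 248.8088 km
B: 180.5954 km
C: 216.0148 km
D: 271.0855 km
E: 208.8003 km
F: 219.6549 km
G: 216.7424 km
H: 75.1129 km
I: 190.4502 km
J: 131.3050 km
K: 379.9807 km
L: 251.5429 km
M: 39.0649 km
N: 93.5599 km
O: 161.0267 km
Sorted: M (39.0649 km) < H (75.1129 km) < N (93.5599 km) < J (131.3050 km) < O (161.0267 km) < …

M, H, N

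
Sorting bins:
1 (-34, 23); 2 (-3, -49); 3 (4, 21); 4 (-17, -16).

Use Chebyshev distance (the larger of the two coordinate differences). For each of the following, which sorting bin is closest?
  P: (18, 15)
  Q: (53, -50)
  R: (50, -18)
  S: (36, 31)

P at (18, 15):
  1: 52
  2: 64
  3: 14
  4: 35
  → nearest: 3 (14)
Q at (53, -50):
  1: 87
  2: 56
  3: 71
  4: 70
  → nearest: 2 (56)
R at (50, -18):
  1: 84
  2: 53
  3: 46
  4: 67
  → nearest: 3 (46)
S at (36, 31):
  1: 70
  2: 80
  3: 32
  4: 53
  → nearest: 3 (32)

P→3; Q→2; R→3; S→3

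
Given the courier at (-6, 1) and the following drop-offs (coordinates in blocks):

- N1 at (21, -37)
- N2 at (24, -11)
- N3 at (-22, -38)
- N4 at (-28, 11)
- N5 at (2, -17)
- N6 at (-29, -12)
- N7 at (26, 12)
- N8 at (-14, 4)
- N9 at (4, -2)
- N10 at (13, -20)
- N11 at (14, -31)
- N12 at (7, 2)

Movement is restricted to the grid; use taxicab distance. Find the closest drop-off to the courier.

Distances from (-6, 1):
N1: 65 blocks
N2: 42 blocks
N3: 55 blocks
N4: 32 blocks
N5: 26 blocks
N6: 36 blocks
N7: 43 blocks
N8: 11 blocks
N9: 13 blocks
N10: 40 blocks
N11: 52 blocks
N12: 14 blocks
Minimum: N8 at 11 blocks.

N8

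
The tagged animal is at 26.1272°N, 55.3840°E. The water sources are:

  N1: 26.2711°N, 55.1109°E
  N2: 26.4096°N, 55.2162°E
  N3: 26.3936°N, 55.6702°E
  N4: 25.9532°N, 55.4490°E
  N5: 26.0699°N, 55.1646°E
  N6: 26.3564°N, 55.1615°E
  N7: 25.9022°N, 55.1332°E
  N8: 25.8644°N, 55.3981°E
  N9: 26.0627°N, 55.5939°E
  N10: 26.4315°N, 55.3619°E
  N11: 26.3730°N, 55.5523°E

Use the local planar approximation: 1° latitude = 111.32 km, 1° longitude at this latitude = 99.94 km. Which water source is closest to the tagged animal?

Distances from 26.1272°N, 55.3840°E:
N1: √((0.1439·111.32)² + (-0.2731·99.94)²) = √(256.606695 + 744.941365) = 31.6472 km
N2: √((0.2824·111.32)² + (-0.1678·99.94)²) = √(988.270382 + 281.230619) = 35.6301 km
N3: √((0.2664·111.32)² + (0.2862·99.94)²) = √(879.457458 + 818.121770) = 41.2017 km
N4: √((-0.1740·111.32)² + (0.0650·99.94)²) = √(375.184503 + 42.199315) = 20.4300 km
N5: √((-0.0573·111.32)² + (-0.2194·99.94)²) = √(40.686997 + 480.786137) = 22.8358 km
N6: √((0.2292·111.32)² + (-0.2225·99.94)²) = √(650.991956 + 494.468603) = 33.8447 km
N7: √((-0.2250·111.32)² + (-0.2508·99.94)²) = √(627.352209 + 628.251819) = 35.4345 km
N8: √((-0.2628·111.32)² + (0.0141·99.94)²) = √(855.848940 + 1.985715) = 29.2888 km
N9: √((-0.0645·111.32)² + (0.2099·99.94)²) = √(51.554410 + 440.051562) = 22.1722 km
N10: √((0.3043·111.32)² + (-0.0221·99.94)²) = √(1147.493674 + 4.878241) = 33.9466 km
N11: √((0.2458·111.32)² + (0.1683·99.94)²) = √(748.703998 + 282.909103) = 32.1187 km
Minimum: N4 at 20.4300 km.

N4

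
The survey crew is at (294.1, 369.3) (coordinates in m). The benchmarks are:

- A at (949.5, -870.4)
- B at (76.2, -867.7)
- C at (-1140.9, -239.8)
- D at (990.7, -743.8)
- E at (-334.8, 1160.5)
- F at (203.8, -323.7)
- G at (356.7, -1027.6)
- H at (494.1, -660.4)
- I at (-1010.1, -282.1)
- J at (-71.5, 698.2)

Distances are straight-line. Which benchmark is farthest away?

C

Distances from (294.1, 369.3):
A: √((655.4)² + (-1239.7)²) = √(429549.160 + 1536856.090) = 1402.3 m
B: √((-217.9)² + (-1237.0)²) = √(47480.410 + 1530169.000) = 1256.0 m
C: √((-1435.0)² + (-609.1)²) = √(2059225.000 + 371002.810) = 1558.9 m
D: √((696.6)² + (-1113.1)²) = √(485251.560 + 1238991.610) = 1313.1 m
E: √((-628.9)² + (791.2)²) = √(395515.210 + 625997.440) = 1010.7 m
F: √((-90.3)² + (-693.0)²) = √(8154.090 + 480249.000) = 698.9 m
G: √((62.6)² + (-1396.9)²) = √(3918.760 + 1951329.610) = 1398.3 m
H: √((200.0)² + (-1029.7)²) = √(40000.000 + 1060282.090) = 1048.9 m
I: √((-1304.2)² + (-651.4)²) = √(1700937.640 + 424321.960) = 1457.8 m
J: √((-365.6)² + (328.9)²) = √(133663.360 + 108175.210) = 491.8 m
Maximum: C at 1558.9 m.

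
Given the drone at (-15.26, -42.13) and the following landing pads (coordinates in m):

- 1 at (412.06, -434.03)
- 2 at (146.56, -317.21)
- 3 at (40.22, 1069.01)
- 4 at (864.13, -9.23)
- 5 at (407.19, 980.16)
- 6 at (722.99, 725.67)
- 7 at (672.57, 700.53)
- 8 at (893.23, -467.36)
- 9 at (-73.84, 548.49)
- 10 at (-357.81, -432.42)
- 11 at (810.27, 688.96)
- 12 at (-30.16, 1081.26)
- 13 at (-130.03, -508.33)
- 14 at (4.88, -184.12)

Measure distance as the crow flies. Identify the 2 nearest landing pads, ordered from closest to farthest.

Distances from (-15.26, -42.13):
1: 579.82 m
2: 319.15 m
3: 1112.52 m
4: 880.01 m
5: 1106.14 m
6: 1065.14 m
7: 1012.25 m
8: 1003.08 m
9: 593.52 m
10: 519.29 m
11: 1102.72 m
12: 1123.49 m
13: 480.12 m
14: 143.41 m
Sorted: 14 (143.41 m) < 2 (319.15 m) < 13 (480.12 m) < 10 (519.29 m) < …

14, 2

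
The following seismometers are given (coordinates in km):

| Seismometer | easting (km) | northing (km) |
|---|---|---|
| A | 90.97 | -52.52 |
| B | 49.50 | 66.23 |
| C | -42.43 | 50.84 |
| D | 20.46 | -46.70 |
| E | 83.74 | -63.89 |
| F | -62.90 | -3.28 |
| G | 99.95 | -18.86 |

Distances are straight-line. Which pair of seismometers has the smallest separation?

A and E

Pairwise distances:
A–B: 125.78 km
A–C: 168.76 km
A–D: 70.75 km
A–E: 13.47 km
A–F: 161.56 km
A–G: 34.84 km
B–C: 93.21 km
B–D: 116.60 km
B–E: 134.55 km
B–F: 132.16 km
B–G: 98.92 km
C–D: 116.06 km
C–E: 170.53 km
C–F: 57.86 km
C–G: 158.52 km
D–E: 65.57 km
D–F: 93.99 km
D–G: 84.22 km
E–F: 158.67 km
E–G: 47.86 km
F–G: 163.59 km
Closest pair: A–E at 13.47 km.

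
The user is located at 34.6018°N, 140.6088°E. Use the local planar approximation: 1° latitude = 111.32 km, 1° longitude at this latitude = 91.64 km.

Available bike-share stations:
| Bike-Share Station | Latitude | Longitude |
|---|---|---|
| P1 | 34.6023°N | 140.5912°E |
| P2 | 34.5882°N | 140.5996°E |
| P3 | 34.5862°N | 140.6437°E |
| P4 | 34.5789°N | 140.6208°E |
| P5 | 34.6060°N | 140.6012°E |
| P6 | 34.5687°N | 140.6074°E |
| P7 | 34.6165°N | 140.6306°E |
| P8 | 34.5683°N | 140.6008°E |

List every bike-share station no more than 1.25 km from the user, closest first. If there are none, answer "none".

P5

Distances from 34.6018°N, 140.6088°E:
P1: 1.6138 km
P2: 1.7329 km
P3: 3.6393 km
P4: 2.7763 km
P5: 0.8388 km
P6: 3.6869 km
P7: 2.5824 km
P8: 3.8006 km
Threshold 1.25 km: P5 (0.8388 km) is within range.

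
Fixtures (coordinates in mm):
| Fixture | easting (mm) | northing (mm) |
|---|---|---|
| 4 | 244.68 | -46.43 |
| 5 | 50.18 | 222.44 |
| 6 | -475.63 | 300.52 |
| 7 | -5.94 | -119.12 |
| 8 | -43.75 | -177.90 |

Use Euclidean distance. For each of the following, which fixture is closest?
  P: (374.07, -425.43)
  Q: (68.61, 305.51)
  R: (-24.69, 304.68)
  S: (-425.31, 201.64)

P at (374.07, -425.43):
  4: √((-129.39)² + (379.00)²) = √(16741.7721 + 143641.0000) = 400.48 mm
  5: √((-323.89)² + (647.87)²) = √(104904.7321 + 419735.5369) = 724.32 mm
  6: √((-849.70)² + (725.95)²) = √(721990.0900 + 527003.4025) = 1117.58 mm
  7: √((-380.01)² + (306.31)²) = √(144407.6001 + 93825.8161) = 488.09 mm
  8: √((-417.82)² + (247.53)²) = √(174573.5524 + 61271.1009) = 485.64 mm
  → nearest: 4 (400.48 mm)
Q at (68.61, 305.51):
  4: √((176.07)² + (-351.94)²) = √(31000.6449 + 123861.7636) = 393.53 mm
  5: √((-18.43)² + (-83.07)²) = √(339.6649 + 6900.6249) = 85.09 mm
  6: √((-544.24)² + (-4.99)²) = √(296197.1776 + 24.9001) = 544.26 mm
  7: √((-74.55)² + (-424.63)²) = √(5557.7025 + 180310.6369) = 431.12 mm
  8: √((-112.36)² + (-483.41)²) = √(12624.7696 + 233685.2281) = 496.30 mm
  → nearest: 5 (85.09 mm)
R at (-24.69, 304.68):
  4: √((269.37)² + (-351.11)²) = √(72560.1969 + 123278.2321) = 442.54 mm
  5: √((74.87)² + (-82.24)²) = √(5605.5169 + 6763.4176) = 111.22 mm
  6: √((-450.94)² + (-4.16)²) = √(203346.8836 + 17.3056) = 450.96 mm
  7: √((18.75)² + (-423.80)²) = √(351.5625 + 179606.4400) = 424.21 mm
  8: √((-19.06)² + (-482.58)²) = √(363.2836 + 232883.4564) = 482.96 mm
  → nearest: 5 (111.22 mm)
S at (-425.31, 201.64):
  4: √((669.99)² + (-248.07)²) = √(448886.6001 + 61538.7249) = 714.44 mm
  5: √((475.49)² + (20.80)²) = √(226090.7401 + 432.6400) = 475.94 mm
  6: √((-50.32)² + (98.88)²) = √(2532.1024 + 9777.2544) = 110.95 mm
  7: √((419.37)² + (-320.76)²) = √(175871.1969 + 102886.9776) = 527.98 mm
  8: √((381.56)² + (-379.54)²) = √(145588.0336 + 144050.6116) = 538.18 mm
  → nearest: 6 (110.95 mm)

P→4; Q→5; R→5; S→6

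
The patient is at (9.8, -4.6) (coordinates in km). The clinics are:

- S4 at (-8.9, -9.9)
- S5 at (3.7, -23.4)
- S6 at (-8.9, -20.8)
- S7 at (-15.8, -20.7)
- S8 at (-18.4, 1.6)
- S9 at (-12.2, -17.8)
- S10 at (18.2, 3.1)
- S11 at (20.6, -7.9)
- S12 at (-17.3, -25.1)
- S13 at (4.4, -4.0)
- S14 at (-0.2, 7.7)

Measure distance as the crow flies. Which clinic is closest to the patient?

Distances from (9.8, -4.6):
S4: 19.4 km
S5: 19.8 km
S6: 24.7 km
S7: 30.2 km
S8: 28.9 km
S9: 25.7 km
S10: 11.4 km
S11: 11.3 km
S12: 34.0 km
S13: 5.4 km
S14: 15.9 km
Minimum: S13 at 5.4 km.

S13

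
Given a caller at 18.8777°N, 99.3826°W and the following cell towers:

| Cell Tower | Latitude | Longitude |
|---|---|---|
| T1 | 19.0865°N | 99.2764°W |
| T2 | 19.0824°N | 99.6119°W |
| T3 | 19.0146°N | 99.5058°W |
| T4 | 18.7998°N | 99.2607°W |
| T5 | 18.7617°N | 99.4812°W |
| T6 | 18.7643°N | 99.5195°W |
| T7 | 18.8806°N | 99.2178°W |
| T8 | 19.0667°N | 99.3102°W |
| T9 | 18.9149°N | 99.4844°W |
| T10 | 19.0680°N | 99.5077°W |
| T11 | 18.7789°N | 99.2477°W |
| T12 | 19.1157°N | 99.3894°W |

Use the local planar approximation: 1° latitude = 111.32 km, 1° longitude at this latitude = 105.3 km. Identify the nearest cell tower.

T9

Distances from 18.8777°N, 99.3826°W:
T1: 25.7938 km
T2: 33.2002 km
T3: 20.0137 km
T4: 15.4908 km
T5: 16.5694 km
T6: 19.1616 km
T7: 17.3564 km
T8: 22.3781 km
T9: 11.4916 km
T10: 24.9459 km
T11: 17.9651 km
T12: 26.5038 km
Minimum: T9 at 11.4916 km.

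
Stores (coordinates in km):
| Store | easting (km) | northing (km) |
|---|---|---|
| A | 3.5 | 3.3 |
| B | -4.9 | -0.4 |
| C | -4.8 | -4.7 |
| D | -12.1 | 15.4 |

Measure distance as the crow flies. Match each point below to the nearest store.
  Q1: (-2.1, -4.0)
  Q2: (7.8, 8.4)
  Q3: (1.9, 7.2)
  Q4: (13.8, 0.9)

Q1→C; Q2→A; Q3→A; Q4→A

Q1 at (-2.1, -4.0):
  A: √((5.6)² + (7.3)²) = √(31.360 + 53.290) = 9.2 km
  B: √((-2.8)² + (3.6)²) = √(7.840 + 12.960) = 4.6 km
  C: √((-2.7)² + (-0.7)²) = √(7.290 + 0.490) = 2.8 km
  D: √((-10.0)² + (19.4)²) = √(100.000 + 376.360) = 21.8 km
  → nearest: C (2.8 km)
Q2 at (7.8, 8.4):
  A: √((-4.3)² + (-5.1)²) = √(18.490 + 26.010) = 6.7 km
  B: √((-12.7)² + (-8.8)²) = √(161.290 + 77.440) = 15.5 km
  C: √((-12.6)² + (-13.1)²) = √(158.760 + 171.610) = 18.2 km
  D: √((-19.9)² + (7.0)²) = √(396.010 + 49.000) = 21.1 km
  → nearest: A (6.7 km)
Q3 at (1.9, 7.2):
  A: √((1.6)² + (-3.9)²) = √(2.560 + 15.210) = 4.2 km
  B: √((-6.8)² + (-7.6)²) = √(46.240 + 57.760) = 10.2 km
  C: √((-6.7)² + (-11.9)²) = √(44.890 + 141.610) = 13.7 km
  D: √((-14.0)² + (8.2)²) = √(196.000 + 67.240) = 16.2 km
  → nearest: A (4.2 km)
Q4 at (13.8, 0.9):
  A: √((-10.3)² + (2.4)²) = √(106.090 + 5.760) = 10.6 km
  B: √((-18.7)² + (-1.3)²) = √(349.690 + 1.690) = 18.7 km
  C: √((-18.6)² + (-5.6)²) = √(345.960 + 31.360) = 19.4 km
  D: √((-25.9)² + (14.5)²) = √(670.810 + 210.250) = 29.7 km
  → nearest: A (10.6 km)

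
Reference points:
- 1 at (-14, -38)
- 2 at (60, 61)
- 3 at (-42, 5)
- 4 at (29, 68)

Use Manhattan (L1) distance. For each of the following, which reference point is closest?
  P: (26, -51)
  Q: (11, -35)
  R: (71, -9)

P→1; Q→1; R→2

P at (26, -51):
  1: |-40| + |13| = 40 + 13 = 53
  2: |34| + |112| = 34 + 112 = 146
  3: |-68| + |56| = 68 + 56 = 124
  4: |3| + |119| = 3 + 119 = 122
  → nearest: 1 (53)
Q at (11, -35):
  1: |-25| + |-3| = 25 + 3 = 28
  2: |49| + |96| = 49 + 96 = 145
  3: |-53| + |40| = 53 + 40 = 93
  4: |18| + |103| = 18 + 103 = 121
  → nearest: 1 (28)
R at (71, -9):
  1: |-85| + |-29| = 85 + 29 = 114
  2: |-11| + |70| = 11 + 70 = 81
  3: |-113| + |14| = 113 + 14 = 127
  4: |-42| + |77| = 42 + 77 = 119
  → nearest: 2 (81)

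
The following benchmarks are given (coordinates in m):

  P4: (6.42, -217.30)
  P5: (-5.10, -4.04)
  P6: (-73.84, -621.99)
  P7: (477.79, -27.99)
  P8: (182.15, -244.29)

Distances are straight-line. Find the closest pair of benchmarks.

P4 and P8

Pairwise distances:
P4–P5: √((-11.52)² + (213.26)²) = √(132.7104 + 45479.8276) = 213.57 m
P4–P6: √((-80.26)² + (-404.69)²) = √(6441.6676 + 163773.9961) = 412.57 m
P4–P7: √((471.37)² + (189.31)²) = √(222189.6769 + 35838.2761) = 507.96 m
P4–P8: √((175.73)² + (-26.99)²) = √(30881.0329 + 728.4601) = 177.79 m
P5–P6: √((-68.74)² + (-617.95)²) = √(4725.1876 + 381862.2025) = 621.76 m
P5–P7: √((482.89)² + (-23.95)²) = √(233182.7521 + 573.6025) = 483.48 m
P5–P8: √((187.25)² + (-240.25)²) = √(35062.5625 + 57720.0625) = 304.60 m
P6–P7: √((551.63)² + (594.00)²) = √(304295.6569 + 352836.0000) = 810.64 m
P6–P8: √((255.99)² + (377.70)²) = √(65530.8801 + 142657.2900) = 456.28 m
P7–P8: √((-295.64)² + (-216.30)²) = √(87403.0096 + 46785.6900) = 366.32 m
Closest pair: P4–P8 at 177.79 m.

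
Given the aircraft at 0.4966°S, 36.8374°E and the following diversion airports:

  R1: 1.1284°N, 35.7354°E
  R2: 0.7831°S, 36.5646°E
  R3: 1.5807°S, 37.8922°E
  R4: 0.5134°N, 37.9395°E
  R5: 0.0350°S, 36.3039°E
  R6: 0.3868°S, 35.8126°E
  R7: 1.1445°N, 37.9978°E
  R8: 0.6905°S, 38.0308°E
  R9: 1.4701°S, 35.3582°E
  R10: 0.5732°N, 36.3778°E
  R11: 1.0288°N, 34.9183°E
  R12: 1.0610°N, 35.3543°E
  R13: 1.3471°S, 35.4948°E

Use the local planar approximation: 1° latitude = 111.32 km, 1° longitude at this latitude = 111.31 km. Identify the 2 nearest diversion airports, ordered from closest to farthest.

Distances from 0.4966°S, 36.8374°E:
R1: √((1.6250·111.32)² + (-1.1020·111.31)²) = √(32723.001025 + 15046.363672) = 218.5620 km
R2: √((-0.2865·111.32)² + (-0.2728·111.31)²) = √(1017.174931 + 922.055574) = 44.0367 km
R3: √((-1.0841·111.32)² + (1.0548·111.31)²) = √(14564.148020 + 13785.058318) = 168.3722 km
R4: √((1.0100·111.32)² + (1.1021·111.31)²) = √(12641.224462 + 15049.094533) = 166.4041 km
R5: √((0.4616·111.32)² + (-0.5335·111.31)²) = √(2640.450289 + 3526.445798) = 78.5296 km
R6: √((0.1098·111.32)² + (-1.0248·111.31)²) = √(149.400164 + 13012.076233) = 114.7235 km
R7: √((1.6411·111.32)² + (1.1604·111.31)²) = √(33374.632043 + 16683.370929) = 223.7365 km
R8: √((-0.1939·111.32)² + (1.1934·111.31)²) = √(465.909980 + 17645.762618) = 134.5796 km
R9: √((-0.9735·111.32)² + (-1.4792·111.31)²) = √(11744.061235 + 27109.540834) = 197.1132 km
R10: √((1.0698·111.32)² + (-0.4596·111.31)²) = √(14182.460492 + 2617.148740) = 129.6133 km
R11: √((1.5254·111.32)² + (-1.9191·111.31)²) = √(28834.596565 + 45631.377197) = 272.8845 km
R12: √((1.5576·111.32)² + (-1.4831·111.31)²) = √(30064.796761 + 27252.681163) = 239.4107 km
R13: √((-0.8505·111.32)² + (-1.3426·111.31)²) = √(8963.859303 + 22333.750040) = 176.9113 km
Sorted: R2 (44.0367 km) < R5 (78.5296 km) < R6 (114.7235 km) < R10 (129.6133 km) < …

R2, R5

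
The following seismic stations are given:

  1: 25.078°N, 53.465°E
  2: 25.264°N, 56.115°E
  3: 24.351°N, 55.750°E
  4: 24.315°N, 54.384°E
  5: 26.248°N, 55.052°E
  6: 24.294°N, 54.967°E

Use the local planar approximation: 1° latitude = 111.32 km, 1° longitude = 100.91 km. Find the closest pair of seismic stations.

Pairwise distances:
4–6: √((-0.021·111.32)² + (0.583·100.91)²) = √(5.46493 + 3461.03126) = 58.877 km
3–6: √((-0.057·111.32)² + (-0.783·100.91)²) = √(40.26207 + 6242.97990) = 79.267 km
2–3: √((-0.913·111.32)² + (-0.365·100.91)²) = √(10329.70575 + 1356.60727) = 108.103 km
1–4: √((-0.763·111.32)² + (0.919·100.91)²) = √(7214.32115 + 8600.01948) = 125.755 km
3–4: √((-0.036·111.32)² + (-1.366·100.91)²) = √(16.06022 + 19000.70919) = 137.901 km
2–5: √((0.984·111.32)² + (-1.063·100.91)²) = √(11998.76623 + 11506.28009) = 153.314 km
2–6: √((-0.970·111.32)² + (-1.148·100.91)²) = √(11659.76678 + 13419.98988) = 158.366 km
1–6: √((-0.784·111.32)² + (1.502·100.91)²) = √(7616.90468 + 22972.50092) = 174.898 km
2–4: √((-0.949·111.32)² + (-1.731·100.91)²) = √(11160.37584 + 30511.42899) = 204.137 km
1–5: √((1.170·111.32)² + (1.587·100.91)²) = √(16963.60373 + 25646.15518) = 206.421 km
5–6: √((-1.954·111.32)² + (-0.085·100.91)²) = √(47314.63717 + 73.57093) = 217.688 km
3–5: √((1.897·111.32)² + (-0.698·100.91)²) = √(44594.47517 + 4961.11458) = 222.611 km
4–5: √((1.933·111.32)² + (0.668·100.91)²) = √(46303.10376 + 4543.82229) = 225.493 km
1–3: √((-0.727·111.32)² + (2.285·100.91)²) = √(6549.60663 + 53166.83665) = 244.369 km
1–2: √((0.186·111.32)² + (2.650·100.91)²) = √(428.71856 + 71508.91033) = 268.212 km
Closest pair: 4–6 at 58.877 km.

4 and 6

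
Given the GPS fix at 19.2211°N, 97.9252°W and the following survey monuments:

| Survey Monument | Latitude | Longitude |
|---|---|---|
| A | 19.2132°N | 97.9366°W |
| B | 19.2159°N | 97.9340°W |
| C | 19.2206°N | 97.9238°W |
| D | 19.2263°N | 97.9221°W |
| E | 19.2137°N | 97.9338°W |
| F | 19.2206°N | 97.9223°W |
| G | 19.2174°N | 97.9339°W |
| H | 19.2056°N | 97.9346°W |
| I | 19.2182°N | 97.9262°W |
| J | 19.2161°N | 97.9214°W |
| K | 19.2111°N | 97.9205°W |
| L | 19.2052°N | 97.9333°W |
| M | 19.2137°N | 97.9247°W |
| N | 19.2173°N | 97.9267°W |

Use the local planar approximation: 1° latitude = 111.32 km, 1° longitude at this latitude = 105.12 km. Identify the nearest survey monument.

Distances from 19.2211°N, 97.9252°W:
A: 1.4864 km
B: 1.0912 km
C: 0.1573 km
D: 0.6643 km
E: 1.2231 km
F: 0.3099 km
G: 1.0030 km
H: 1.9884 km
I: 0.3395 km
J: 0.6851 km
K: 1.2179 km
L: 1.9641 km
M: 0.8254 km
N: 0.4514 km
Minimum: C at 0.1573 km.

C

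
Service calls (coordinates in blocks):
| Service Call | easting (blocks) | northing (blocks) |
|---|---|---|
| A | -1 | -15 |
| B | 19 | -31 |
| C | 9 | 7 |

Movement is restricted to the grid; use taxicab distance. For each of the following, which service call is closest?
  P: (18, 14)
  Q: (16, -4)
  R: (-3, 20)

P→C; Q→C; R→C

P at (18, 14):
  A: 48 blocks
  B: 46 blocks
  C: 16 blocks
  → nearest: C (16 blocks)
Q at (16, -4):
  A: 28 blocks
  B: 30 blocks
  C: 18 blocks
  → nearest: C (18 blocks)
R at (-3, 20):
  A: 37 blocks
  B: 73 blocks
  C: 25 blocks
  → nearest: C (25 blocks)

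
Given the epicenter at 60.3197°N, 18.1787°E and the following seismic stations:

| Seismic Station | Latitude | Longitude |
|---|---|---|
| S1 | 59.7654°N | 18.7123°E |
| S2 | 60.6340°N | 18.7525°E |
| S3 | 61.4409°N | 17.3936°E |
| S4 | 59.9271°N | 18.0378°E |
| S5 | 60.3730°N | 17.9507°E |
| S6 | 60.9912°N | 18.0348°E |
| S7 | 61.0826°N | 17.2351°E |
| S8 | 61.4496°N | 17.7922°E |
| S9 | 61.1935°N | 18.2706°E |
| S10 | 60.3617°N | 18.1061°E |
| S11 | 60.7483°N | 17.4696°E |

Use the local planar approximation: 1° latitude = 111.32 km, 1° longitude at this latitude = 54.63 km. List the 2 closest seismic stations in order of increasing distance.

S10, S5

Distances from 60.3197°N, 18.1787°E:
S1: 68.2438 km
S2: 46.9762 km
S3: 131.9757 km
S4: 44.3769 km
S5: 13.7967 km
S6: 75.1636 km
S7: 99.3464 km
S8: 127.5404 km
S9: 97.4009 km
S10: 6.1311 km
S11: 61.4577 km
Sorted: S10 (6.1311 km) < S5 (13.7967 km) < S4 (44.3769 km) < S2 (46.9762 km) < …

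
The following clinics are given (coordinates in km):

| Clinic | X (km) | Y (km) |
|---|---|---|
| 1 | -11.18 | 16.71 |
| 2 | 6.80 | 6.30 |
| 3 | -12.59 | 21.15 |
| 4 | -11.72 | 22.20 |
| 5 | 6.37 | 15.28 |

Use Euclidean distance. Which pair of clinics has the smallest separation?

3 and 4

Pairwise distances:
3–4: 1.36 km
1–3: 4.66 km
1–4: 5.52 km
2–5: 8.99 km
1–5: 17.61 km
4–5: 19.37 km
3–5: 19.85 km
1–2: 20.78 km
2–4: 24.41 km
2–3: 24.42 km
Closest pair: 3–4 at 1.36 km.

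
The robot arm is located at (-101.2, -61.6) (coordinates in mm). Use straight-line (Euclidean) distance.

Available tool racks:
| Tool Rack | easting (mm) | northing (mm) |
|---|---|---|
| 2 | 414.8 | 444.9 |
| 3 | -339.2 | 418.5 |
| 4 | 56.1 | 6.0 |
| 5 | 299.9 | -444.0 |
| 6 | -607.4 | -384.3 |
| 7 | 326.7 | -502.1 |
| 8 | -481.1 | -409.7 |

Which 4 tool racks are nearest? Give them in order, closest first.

Distances from (-101.2, -61.6):
2: √((516.0)² + (506.5)²) = √(266256.000 + 256542.250) = 723.0 mm
3: √((-238.0)² + (480.1)²) = √(56644.000 + 230496.010) = 535.9 mm
4: √((157.3)² + (67.6)²) = √(24743.290 + 4569.760) = 171.2 mm
5: √((401.1)² + (-382.4)²) = √(160881.210 + 146229.760) = 554.2 mm
6: √((-506.2)² + (-322.7)²) = √(256238.440 + 104135.290) = 600.3 mm
7: √((427.9)² + (-440.5)²) = √(183098.410 + 194040.250) = 614.1 mm
8: √((-379.9)² + (-348.1)²) = √(144324.010 + 121173.610) = 515.3 mm
Sorted: 4 (171.2 mm) < 8 (515.3 mm) < 3 (535.9 mm) < 5 (554.2 mm) < 6 (600.3 mm) < 7 (614.1 mm) < …

4, 8, 3, 5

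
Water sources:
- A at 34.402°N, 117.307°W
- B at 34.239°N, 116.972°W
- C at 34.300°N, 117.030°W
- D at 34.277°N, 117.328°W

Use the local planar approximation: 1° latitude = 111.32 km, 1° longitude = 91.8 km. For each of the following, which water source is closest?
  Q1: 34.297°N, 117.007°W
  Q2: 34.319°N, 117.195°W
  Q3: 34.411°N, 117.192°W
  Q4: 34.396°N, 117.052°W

Q1 at 34.297°N, 117.007°W:
  A: 29.918 km
  B: 7.212 km
  C: 2.138 km
  D: 29.552 km
  → nearest: C (2.138 km)
Q2 at 34.319°N, 117.195°W:
  A: 13.823 km
  B: 22.325 km
  C: 15.294 km
  D: 13.074 km
  → nearest: D (13.074 km)
Q3 at 34.411°N, 117.192°W:
  A: 10.604 km
  B: 27.830 km
  C: 19.335 km
  D: 19.452 km
  → nearest: A (10.604 km)
Q4 at 34.396°N, 117.052°W:
  A: 23.419 km
  B: 18.958 km
  C: 10.876 km
  D: 28.591 km
  → nearest: C (10.876 km)

Q1→C; Q2→D; Q3→A; Q4→C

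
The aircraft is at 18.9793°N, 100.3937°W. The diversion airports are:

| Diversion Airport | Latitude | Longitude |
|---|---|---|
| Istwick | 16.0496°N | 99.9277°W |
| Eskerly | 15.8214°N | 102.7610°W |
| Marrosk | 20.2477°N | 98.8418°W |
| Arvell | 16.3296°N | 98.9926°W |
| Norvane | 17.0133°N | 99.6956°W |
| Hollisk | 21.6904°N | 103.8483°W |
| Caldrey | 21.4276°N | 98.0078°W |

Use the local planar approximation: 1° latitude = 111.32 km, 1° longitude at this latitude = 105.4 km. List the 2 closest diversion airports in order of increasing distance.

Marrosk, Norvane

Distances from 18.9793°N, 100.3937°W:
Istwick: √((-2.9297·111.32)² + (0.4660·105.4)²) = √(106363.519019 + 2412.420749) = 329.8120 km
Eskerly: √((-3.1579·111.32)² + (-2.3673·105.4)²) = √(123578.563285 + 62256.946760) = 431.0864 km
Marrosk: √((1.2684·111.32)² + (1.5519·105.4)²) = √(19936.956534 + 26755.229956) = 216.0837 km
Arvell: √((-2.6497·111.32)² + (1.4011·105.4)²) = √(87004.117613 + 21808.183255) = 329.8671 km
Norvane: √((-1.9660·111.32)² + (0.6981·105.4)²) = √(47897.563550 + 5413.978138) = 230.8929 km
Hollisk: √((2.7111·111.32)² + (-3.4546·105.4)²) = √(91083.029947 + 132579.616708) = 472.9299 km
Caldrey: √((2.4483·111.32)² + (2.3859·105.4)²) = √(74280.644023 + 63239.102263) = 370.8365 km
Sorted: Marrosk (216.0837 km) < Norvane (230.8929 km) < Istwick (329.8120 km) < Arvell (329.8671 km) < …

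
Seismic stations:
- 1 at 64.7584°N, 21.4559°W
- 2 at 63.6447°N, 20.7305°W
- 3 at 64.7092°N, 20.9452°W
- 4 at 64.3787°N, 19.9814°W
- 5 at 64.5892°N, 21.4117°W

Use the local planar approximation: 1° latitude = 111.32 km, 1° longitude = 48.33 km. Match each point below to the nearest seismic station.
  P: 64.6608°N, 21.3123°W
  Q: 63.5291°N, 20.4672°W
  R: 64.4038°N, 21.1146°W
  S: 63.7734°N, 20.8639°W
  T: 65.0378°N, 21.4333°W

P→5; Q→2; R→5; S→2; T→1

P at 64.6608°N, 21.3123°W:
  1: 12.8923 km
  2: 116.5548 km
  3: 18.5420 km
  4: 71.5789 km
  5: 9.3063 km
  → nearest: 5 (9.3063 km)
Q at 63.5291°N, 20.4672°W:
  1: 144.9484 km
  2: 18.0979 km
  3: 133.3845 km
  4: 97.4482 km
  5: 126.5312 km
  → nearest: 2 (18.0979 km)
R at 64.4038°N, 21.1146°W:
  1: 42.7819 km
  2: 86.5180 km
  3: 34.9690 km
  4: 54.8388 km
  5: 25.1423 km
  → nearest: 5 (25.1423 km)
S at 63.7734°N, 20.8639°W:
  1: 113.3216 km
  2: 15.7107 km
  3: 104.2473 km
  4: 79.7462 km
  5: 94.5953 km
  → nearest: 2 (15.7107 km)
T at 65.0378°N, 21.4333°W:
  1: 31.1220 km
  2: 158.7561 km
  3: 43.5265 km
  4: 101.5243 km
  5: 49.9491 km
  → nearest: 1 (31.1220 km)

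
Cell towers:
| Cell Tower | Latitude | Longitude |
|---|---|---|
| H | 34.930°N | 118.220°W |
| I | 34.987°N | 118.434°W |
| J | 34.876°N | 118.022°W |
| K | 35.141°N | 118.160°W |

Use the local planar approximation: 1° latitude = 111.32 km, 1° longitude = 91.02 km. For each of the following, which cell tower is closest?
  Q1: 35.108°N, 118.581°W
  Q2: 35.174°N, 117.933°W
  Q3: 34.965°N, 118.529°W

Q1→I; Q2→K; Q3→I

Q1 at 35.108°N, 118.581°W:
  H: 38.370 km
  I: 18.986 km
  J: 57.060 km
  K: 38.495 km
  → nearest: I (18.986 km)
Q2 at 35.174°N, 117.933°W:
  H: 37.685 km
  I: 50.128 km
  J: 34.148 km
  K: 20.986 km
  → nearest: K (20.986 km)
Q3 at 34.965°N, 118.529°W:
  H: 28.394 km
  I: 8.987 km
  J: 47.199 km
  K: 38.883 km
  → nearest: I (8.987 km)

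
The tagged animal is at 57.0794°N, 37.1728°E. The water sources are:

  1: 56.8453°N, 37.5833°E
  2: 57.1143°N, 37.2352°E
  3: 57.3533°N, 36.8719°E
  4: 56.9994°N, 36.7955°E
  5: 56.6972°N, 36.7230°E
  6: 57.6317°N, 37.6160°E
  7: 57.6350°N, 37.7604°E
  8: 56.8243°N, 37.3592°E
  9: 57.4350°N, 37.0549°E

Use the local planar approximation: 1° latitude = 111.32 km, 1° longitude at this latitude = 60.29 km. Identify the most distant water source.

Distances from 57.0794°N, 37.1728°E:
1: √((-0.2341·111.32)² + (0.4105·60.29)²) = √(679.124225 + 612.515228) = 35.9394 km
2: √((0.0349·111.32)² + (0.0624·60.29)²) = √(15.093753 + 14.153366) = 5.4081 km
3: √((0.2739·111.32)² + (-0.3009·60.29)²) = √(929.673517 + 329.105351) = 35.4793 km
4: √((-0.0800·111.32)² + (-0.3773·60.29)²) = √(79.309711 + 517.444980) = 24.4286 km
5: √((-0.3822·111.32)² + (-0.4498·60.29)²) = √(1810.205003 + 735.409897) = 50.4541 km
6: √((0.5523·111.32)² + (0.4432·60.29)²) = √(3780.040751 + 713.986617) = 67.0375 km
7: √((0.5556·111.32)² + (0.5876·60.29)²) = √(3825.347291 + 1255.030100) = 71.2768 km
8: √((-0.2551·111.32)² + (0.1864·60.29)²) = √(806.431183 + 126.293903) = 30.5405 km
9: √((0.3556·111.32)² + (-0.1179·60.29)²) = √(1567.003260 + 50.526379) = 40.2185 km
Maximum: 7 at 71.2768 km.

7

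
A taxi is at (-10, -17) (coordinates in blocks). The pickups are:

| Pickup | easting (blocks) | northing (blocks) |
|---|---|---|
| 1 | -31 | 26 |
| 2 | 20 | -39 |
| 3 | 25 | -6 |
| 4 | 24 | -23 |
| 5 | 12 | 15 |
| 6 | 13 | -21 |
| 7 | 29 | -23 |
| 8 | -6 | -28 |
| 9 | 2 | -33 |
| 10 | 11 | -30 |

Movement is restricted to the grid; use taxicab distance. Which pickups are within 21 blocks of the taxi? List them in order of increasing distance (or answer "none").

Distances from (-10, -17):
1: |-21| + |43| = 21 + 43 = 64 blocks
2: |30| + |-22| = 30 + 22 = 52 blocks
3: |35| + |11| = 35 + 11 = 46 blocks
4: |34| + |-6| = 34 + 6 = 40 blocks
5: |22| + |32| = 22 + 32 = 54 blocks
6: |23| + |-4| = 23 + 4 = 27 blocks
7: |39| + |-6| = 39 + 6 = 45 blocks
8: |4| + |-11| = 4 + 11 = 15 blocks
9: |12| + |-16| = 12 + 16 = 28 blocks
10: |21| + |-13| = 21 + 13 = 34 blocks
Threshold 21 blocks: 8 (15 blocks) is within range.

8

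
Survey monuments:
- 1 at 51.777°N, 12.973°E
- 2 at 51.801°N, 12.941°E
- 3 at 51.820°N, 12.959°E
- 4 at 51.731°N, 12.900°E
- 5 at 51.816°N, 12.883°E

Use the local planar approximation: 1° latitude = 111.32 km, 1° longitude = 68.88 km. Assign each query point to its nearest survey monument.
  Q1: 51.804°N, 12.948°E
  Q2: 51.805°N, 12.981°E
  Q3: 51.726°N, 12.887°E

Q1→2; Q2→3; Q3→4

Q1 at 51.804°N, 12.948°E:
  1: √((-0.027·111.32)² + (0.025·68.88)²) = √(9.03387 + 2.96528) = 3.464 km
  2: √((-0.003·111.32)² + (-0.007·68.88)²) = √(0.11153 + 0.23248) = 0.587 km
  3: √((0.016·111.32)² + (0.011·68.88)²) = √(3.17239 + 0.57408) = 1.936 km
  4: √((-0.073·111.32)² + (-0.048·68.88)²) = √(66.03773 + 10.93122) = 8.773 km
  5: √((0.012·111.32)² + (-0.065·68.88)²) = √(1.78447 + 20.04532) = 4.672 km
  → nearest: 2 (0.587 km)
Q2 at 51.805°N, 12.981°E:
  1: √((-0.028·111.32)² + (-0.008·68.88)²) = √(9.71544 + 0.30365) = 3.165 km
  2: √((-0.004·111.32)² + (-0.040·68.88)²) = √(0.19827 + 7.59113) = 2.791 km
  3: √((0.015·111.32)² + (-0.022·68.88)²) = √(2.78823 + 2.29632) = 2.255 km
  4: √((-0.074·111.32)² + (-0.081·68.88)²) = √(67.85937 + 31.12837) = 9.949 km
  5: √((0.011·111.32)² + (-0.098·68.88)²) = √(1.49945 + 45.56574) = 6.860 km
  → nearest: 3 (2.255 km)
Q3 at 51.726°N, 12.887°E:
  1: √((0.051·111.32)² + (0.086·68.88)²) = √(32.23196 + 35.08998) = 8.205 km
  2: √((0.075·111.32)² + (0.054·68.88)²) = √(69.70580 + 13.83483) = 9.140 km
  3: √((0.094·111.32)² + (0.072·68.88)²) = √(109.49697 + 24.59525) = 11.580 km
  4: √((0.005·111.32)² + (0.013·68.88)²) = √(0.30980 + 0.80181) = 1.054 km
  5: √((0.090·111.32)² + (-0.004·68.88)²) = √(100.37635 + 0.07591) = 10.023 km
  → nearest: 4 (1.054 km)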